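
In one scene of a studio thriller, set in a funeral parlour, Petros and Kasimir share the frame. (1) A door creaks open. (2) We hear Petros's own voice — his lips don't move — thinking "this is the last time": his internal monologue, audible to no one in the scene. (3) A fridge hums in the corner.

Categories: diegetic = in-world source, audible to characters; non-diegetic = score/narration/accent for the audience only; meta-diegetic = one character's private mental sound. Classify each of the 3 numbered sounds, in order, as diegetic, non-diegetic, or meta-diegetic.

diegetic, meta-diegetic, diegetic

Sound (1): an in-world source (a door); characters could hear it, so diegetic.
(2) it's Petros's unspoken thought, heard only by the audience via his subjectivity → meta-diegetic.
(3) ambient/room sound belonging to the story's physical space → diegetic.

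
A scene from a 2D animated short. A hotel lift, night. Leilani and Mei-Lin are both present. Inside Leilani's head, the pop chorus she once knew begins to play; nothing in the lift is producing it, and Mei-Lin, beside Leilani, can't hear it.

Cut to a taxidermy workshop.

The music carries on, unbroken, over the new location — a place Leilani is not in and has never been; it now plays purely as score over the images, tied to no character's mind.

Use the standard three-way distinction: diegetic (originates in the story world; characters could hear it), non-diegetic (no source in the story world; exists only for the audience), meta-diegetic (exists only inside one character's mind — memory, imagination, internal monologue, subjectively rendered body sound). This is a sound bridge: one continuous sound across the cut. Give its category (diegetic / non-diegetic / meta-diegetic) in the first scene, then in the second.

Scene one: the music exists only inside Leilani's mind; Mei-Lin can't hear it → meta-diegetic.
Scene two: it's detached from Leilani entirely and plays over unrelated images with no in-world source — conventional underscore → non-diegetic.

meta-diegetic, non-diegetic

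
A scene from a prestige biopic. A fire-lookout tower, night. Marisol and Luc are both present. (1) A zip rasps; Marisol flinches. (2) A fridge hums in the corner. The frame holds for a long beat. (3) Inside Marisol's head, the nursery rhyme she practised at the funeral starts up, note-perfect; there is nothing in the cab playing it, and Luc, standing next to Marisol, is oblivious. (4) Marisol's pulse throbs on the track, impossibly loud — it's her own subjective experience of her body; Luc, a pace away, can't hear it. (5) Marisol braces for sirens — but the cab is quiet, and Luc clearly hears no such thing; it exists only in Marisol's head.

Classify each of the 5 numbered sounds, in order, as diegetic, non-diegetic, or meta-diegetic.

(1) is diegetic: a zip is a real object/event in the scene's world.
(2) ambient/room sound belonging to the story's physical space → diegetic.
(3) the music is a memory playing inside Marisol's mind alone; no real-world source, Luc can't hear it → meta-diegetic.
(4) point-of-audition from inside Marisol's body; not a sound in the room → meta-diegetic.
(5) subjective to Marisol: the cab is silent and Luc hears nothing → meta-diegetic.

diegetic, diegetic, meta-diegetic, meta-diegetic, meta-diegetic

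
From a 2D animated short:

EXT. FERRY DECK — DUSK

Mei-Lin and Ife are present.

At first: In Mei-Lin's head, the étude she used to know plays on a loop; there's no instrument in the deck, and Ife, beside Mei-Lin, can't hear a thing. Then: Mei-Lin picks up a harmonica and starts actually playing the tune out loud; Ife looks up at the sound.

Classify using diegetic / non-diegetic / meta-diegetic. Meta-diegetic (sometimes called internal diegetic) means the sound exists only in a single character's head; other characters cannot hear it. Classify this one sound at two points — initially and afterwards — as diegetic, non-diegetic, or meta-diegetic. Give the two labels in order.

Initially: the tune exists only as Mei-Lin's private memory; Ife can't hear it → meta-diegetic.
Afterwards: Mei-Lin is now producing it live on a harmonica, in the room, and Ife hears it → diegetic.

meta-diegetic, diegetic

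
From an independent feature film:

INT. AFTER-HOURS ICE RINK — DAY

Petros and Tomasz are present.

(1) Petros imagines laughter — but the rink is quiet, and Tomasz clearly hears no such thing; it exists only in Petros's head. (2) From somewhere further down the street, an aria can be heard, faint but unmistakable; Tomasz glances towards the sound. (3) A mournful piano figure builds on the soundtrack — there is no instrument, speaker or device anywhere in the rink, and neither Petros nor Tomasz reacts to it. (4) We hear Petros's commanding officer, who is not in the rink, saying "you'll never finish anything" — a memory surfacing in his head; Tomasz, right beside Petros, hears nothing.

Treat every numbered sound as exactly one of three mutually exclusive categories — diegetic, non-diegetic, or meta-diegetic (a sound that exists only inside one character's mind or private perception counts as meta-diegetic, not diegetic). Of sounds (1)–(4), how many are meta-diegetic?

Sound (1): the sound is imagined by Petros; nothing in the story world is producing it and Tomasz can't hear it, so meta-diegetic.
Sound (2): it's coming from somewhere further down the street — a location within the story world — and Tomasz reacts, so diegetic.
(3) nothing in the rink produces it and the characters don't hear it — pure soundtrack → non-diegetic.
(4) is meta-diegetic: the voice is a memory playing only inside Petros's mind; Tomasz can't hear it.
Meta-diegetic: (1), (4) — that's 2.

2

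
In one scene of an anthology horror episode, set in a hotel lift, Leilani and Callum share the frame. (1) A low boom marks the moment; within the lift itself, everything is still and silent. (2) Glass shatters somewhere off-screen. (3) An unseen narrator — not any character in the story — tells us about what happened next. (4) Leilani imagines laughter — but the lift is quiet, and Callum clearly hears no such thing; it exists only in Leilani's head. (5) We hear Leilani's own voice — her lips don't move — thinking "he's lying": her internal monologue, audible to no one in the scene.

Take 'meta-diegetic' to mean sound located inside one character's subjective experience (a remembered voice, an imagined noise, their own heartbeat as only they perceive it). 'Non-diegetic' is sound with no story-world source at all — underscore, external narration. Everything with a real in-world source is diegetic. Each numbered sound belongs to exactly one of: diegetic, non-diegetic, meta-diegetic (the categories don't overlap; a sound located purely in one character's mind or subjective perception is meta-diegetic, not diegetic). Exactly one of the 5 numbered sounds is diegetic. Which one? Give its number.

2

Sound (1): an editorial stinger — it belongs to the cut, not the story world, so non-diegetic.
(2) glass is a real object/event in the scene's world → diegetic.
(3) is non-diegetic: external voice-over — not a character, not heard by anyone in the scene.
(4) subjective to Leilani: the lift is silent and Callum hears nothing → meta-diegetic.
(5) is meta-diegetic: internal monologue — inside Leilani's mind, not spoken into the scene.
Only (2) is diegetic.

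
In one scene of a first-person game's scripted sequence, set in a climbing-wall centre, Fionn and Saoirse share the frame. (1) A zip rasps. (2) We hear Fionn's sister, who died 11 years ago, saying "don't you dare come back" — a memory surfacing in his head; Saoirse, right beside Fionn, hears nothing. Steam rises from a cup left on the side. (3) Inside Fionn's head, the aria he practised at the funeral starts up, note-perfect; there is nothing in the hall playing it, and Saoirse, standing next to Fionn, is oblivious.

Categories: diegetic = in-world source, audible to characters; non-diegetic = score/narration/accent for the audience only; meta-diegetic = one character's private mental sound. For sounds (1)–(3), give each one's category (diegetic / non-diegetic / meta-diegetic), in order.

Sound (1): a zip is a real object/event in the scene's world, so diegetic.
(2) the voice is a memory playing only inside Fionn's mind; Saoirse can't hear it → meta-diegetic.
Sound (3): the music is a memory playing inside Fionn's mind alone; no real-world source, Saoirse can't hear it, so meta-diegetic.

diegetic, meta-diegetic, meta-diegetic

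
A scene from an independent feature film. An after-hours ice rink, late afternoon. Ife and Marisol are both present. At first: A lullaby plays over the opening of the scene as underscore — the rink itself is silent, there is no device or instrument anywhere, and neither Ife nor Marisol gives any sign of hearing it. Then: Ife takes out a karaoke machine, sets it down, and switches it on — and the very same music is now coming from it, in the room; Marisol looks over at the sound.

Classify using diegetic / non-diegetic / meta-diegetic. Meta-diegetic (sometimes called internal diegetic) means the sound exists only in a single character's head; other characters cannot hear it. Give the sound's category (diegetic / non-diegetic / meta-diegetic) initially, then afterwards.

Initially: no in-world source exists and no character can hear it — underscore → non-diegetic.
Afterwards: a karaoke machine is now a real source in the story world and the characters hear it → diegetic.

non-diegetic, diegetic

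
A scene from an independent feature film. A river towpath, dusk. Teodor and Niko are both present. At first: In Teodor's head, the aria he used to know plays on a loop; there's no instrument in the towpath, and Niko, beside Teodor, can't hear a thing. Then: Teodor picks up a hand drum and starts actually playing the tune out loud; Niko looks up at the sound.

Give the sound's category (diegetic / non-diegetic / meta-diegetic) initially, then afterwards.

Initially: the tune exists only as Teodor's private memory; Niko can't hear it → meta-diegetic.
Afterwards: Teodor is now producing it live on a hand drum, in the room, and Niko hears it → diegetic.

meta-diegetic, diegetic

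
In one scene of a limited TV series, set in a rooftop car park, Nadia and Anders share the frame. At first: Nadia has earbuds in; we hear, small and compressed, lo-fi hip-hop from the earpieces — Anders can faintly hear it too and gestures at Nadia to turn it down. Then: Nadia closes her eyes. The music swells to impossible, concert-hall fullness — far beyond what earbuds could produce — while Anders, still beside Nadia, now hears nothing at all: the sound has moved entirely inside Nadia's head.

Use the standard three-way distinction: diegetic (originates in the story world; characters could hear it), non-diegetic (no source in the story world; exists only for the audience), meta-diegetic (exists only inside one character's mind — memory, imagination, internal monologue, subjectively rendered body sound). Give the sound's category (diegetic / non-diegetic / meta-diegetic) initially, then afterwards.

Initially: the earbuds are a physical source both characters can hear → diegetic.
Afterwards: the music now exists only as Nadia's subjective experience; Anders can no longer hear it → meta-diegetic.

diegetic, meta-diegetic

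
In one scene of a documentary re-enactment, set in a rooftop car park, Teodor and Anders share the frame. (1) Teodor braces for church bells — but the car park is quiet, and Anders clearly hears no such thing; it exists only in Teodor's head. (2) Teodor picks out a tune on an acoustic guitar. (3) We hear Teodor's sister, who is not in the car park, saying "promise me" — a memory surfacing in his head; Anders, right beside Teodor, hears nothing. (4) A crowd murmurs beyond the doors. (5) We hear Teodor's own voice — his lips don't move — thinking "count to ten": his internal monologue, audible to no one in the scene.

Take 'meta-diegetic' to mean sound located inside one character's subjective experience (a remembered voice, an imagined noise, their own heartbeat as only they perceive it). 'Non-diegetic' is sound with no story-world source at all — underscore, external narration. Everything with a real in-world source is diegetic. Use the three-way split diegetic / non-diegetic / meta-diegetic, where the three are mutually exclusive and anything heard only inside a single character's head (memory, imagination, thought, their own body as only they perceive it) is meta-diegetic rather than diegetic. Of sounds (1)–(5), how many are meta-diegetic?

3

(1) Teodor alone 'hears' it — an imagined sound, not present in the space → meta-diegetic.
(2) the instrument and the performer are both in the scene → diegetic.
(3) is meta-diegetic: a remembered line, private to Teodor — not present in the room, not audible to Anders.
Sound (4): ambient/room sound belonging to the story's physical space, so diegetic.
Sound (5): it's Teodor's unspoken thought, heard only by the audience via his subjectivity, so meta-diegetic.
So 3 of the 5 are meta-diegetic: (1), (3), (5).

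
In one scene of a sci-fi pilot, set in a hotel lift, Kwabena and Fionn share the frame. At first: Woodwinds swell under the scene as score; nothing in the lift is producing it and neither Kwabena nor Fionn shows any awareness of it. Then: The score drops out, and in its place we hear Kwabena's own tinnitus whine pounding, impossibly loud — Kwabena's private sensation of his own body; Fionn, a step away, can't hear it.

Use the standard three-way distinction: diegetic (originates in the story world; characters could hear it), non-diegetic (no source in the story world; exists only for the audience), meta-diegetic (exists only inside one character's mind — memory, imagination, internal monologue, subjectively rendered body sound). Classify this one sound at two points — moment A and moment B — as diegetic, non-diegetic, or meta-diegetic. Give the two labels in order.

non-diegetic, meta-diegetic

Moment A: underscore with no in-world source, inaudible to the characters → non-diegetic.
Moment B: the body sound is Kwabena's subjective perception alone — Fionn can't hear it → meta-diegetic.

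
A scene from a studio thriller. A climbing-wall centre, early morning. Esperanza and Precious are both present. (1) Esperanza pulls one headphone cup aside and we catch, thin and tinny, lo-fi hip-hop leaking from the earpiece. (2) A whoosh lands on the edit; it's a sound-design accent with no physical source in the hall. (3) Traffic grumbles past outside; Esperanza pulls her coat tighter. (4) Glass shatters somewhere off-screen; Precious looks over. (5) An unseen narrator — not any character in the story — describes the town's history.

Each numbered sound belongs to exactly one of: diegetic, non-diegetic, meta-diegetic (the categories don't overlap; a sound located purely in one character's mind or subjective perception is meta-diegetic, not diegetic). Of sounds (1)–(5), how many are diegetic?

3

(1) is diegetic: the headphones are an on-screen source.
(2) is non-diegetic: it's a sound-design accent with no in-world source; no one in the scene can hear it.
Sound (3): traffic is part of the location's real environment, so diegetic.
(4) is diegetic: an in-world source (glass); characters could hear it.
(5) external voice-over — not a character, not heard by anyone in the scene → non-diegetic.
Diegetic: (1), (3), (4) — that's 3.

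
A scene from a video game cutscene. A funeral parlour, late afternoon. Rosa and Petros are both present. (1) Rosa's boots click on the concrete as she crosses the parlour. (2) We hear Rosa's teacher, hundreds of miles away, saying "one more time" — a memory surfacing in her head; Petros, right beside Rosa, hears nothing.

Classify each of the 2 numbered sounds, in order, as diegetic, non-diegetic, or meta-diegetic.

diegetic, meta-diegetic

(1) is diegetic: Rosa's footsteps are produced in the story world.
Sound (2): it's Rosa's recollection rendered as sound; the other character can't hear it, so meta-diegetic.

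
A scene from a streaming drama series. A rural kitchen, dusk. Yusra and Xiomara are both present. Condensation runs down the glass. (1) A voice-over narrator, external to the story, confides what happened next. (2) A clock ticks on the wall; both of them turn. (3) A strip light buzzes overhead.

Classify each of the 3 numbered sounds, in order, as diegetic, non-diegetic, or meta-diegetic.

non-diegetic, diegetic, diegetic

(1) the narrator exists outside the story world, addressing only the audience → non-diegetic.
Sound (2): the sound comes from a clock physically present in the location, so diegetic.
Sound (3): it's the actual ambient sound of the location, so diegetic.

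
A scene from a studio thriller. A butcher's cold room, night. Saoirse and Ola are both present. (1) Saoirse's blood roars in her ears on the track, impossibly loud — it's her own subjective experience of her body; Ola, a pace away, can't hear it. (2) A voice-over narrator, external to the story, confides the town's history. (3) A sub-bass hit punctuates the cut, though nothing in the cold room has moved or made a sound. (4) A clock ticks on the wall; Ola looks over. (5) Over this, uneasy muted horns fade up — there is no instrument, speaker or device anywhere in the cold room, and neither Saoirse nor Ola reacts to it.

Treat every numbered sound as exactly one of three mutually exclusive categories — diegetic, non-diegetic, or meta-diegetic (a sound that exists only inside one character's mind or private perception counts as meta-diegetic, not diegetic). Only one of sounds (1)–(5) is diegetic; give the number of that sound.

4

Sound (1): point-of-audition from inside Saoirse's body; not a sound in the room, so meta-diegetic.
(2) external voice-over — not a character, not heard by anyone in the scene → non-diegetic.
(3) is non-diegetic: it's a sound-design accent with no in-world source; no one in the scene can hear it.
(4) is diegetic: a clock is a real object/event in the scene's world.
(5) it has no source in the story world and no character can hear it — it's underscore → non-diegetic.
Only (4) is diegetic.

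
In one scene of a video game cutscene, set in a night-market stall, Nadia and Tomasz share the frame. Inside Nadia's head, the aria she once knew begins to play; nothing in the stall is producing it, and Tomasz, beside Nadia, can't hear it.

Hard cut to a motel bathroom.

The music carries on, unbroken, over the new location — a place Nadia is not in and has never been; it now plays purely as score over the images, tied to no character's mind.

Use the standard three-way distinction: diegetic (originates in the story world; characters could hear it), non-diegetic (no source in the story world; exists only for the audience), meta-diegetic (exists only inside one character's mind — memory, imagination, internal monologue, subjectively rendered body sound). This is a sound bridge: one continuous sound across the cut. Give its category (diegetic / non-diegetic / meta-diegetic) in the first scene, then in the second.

Scene one: the music exists only inside Nadia's mind; Tomasz can't hear it → meta-diegetic.
Scene two: it's detached from Nadia entirely and plays over unrelated images with no in-world source — conventional underscore → non-diegetic.

meta-diegetic, non-diegetic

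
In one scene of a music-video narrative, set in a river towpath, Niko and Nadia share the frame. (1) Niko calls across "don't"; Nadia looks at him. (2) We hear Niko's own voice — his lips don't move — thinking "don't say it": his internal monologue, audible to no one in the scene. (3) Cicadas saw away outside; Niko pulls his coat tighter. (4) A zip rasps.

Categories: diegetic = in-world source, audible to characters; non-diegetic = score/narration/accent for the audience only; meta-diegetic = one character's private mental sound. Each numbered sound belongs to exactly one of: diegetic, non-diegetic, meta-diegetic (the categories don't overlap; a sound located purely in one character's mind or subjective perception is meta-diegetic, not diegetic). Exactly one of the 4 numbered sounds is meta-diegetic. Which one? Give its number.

(1) is diegetic: Niko is a character speaking aloud in the scene.
(2) it's Niko's unspoken thought, heard only by the audience via his subjectivity → meta-diegetic.
(3) is diegetic: ambient/room sound belonging to the story's physical space.
(4) a zip is a real object/event in the scene's world → diegetic.
Only (2) is meta-diegetic.

2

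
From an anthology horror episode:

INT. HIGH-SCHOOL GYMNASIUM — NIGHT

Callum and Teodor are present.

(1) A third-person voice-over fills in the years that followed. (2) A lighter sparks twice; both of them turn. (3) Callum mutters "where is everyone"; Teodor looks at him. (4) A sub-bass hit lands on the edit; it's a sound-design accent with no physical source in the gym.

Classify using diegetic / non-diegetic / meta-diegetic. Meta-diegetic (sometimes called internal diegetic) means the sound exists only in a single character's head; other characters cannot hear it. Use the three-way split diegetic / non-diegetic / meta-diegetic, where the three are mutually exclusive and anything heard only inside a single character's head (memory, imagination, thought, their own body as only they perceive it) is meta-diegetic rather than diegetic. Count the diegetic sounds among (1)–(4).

2

(1) is non-diegetic: external voice-over — not a character, not heard by anyone in the scene.
Sound (2): a lighter is a real object/event in the scene's world, so diegetic.
(3) is diegetic: on-screen dialogue — Callum speaks and Teodor is there to hear.
(4) is non-diegetic: it's a sound-design accent with no in-world source; no one in the scene can hear it.
So 2 of the 4 are diegetic: (2), (3).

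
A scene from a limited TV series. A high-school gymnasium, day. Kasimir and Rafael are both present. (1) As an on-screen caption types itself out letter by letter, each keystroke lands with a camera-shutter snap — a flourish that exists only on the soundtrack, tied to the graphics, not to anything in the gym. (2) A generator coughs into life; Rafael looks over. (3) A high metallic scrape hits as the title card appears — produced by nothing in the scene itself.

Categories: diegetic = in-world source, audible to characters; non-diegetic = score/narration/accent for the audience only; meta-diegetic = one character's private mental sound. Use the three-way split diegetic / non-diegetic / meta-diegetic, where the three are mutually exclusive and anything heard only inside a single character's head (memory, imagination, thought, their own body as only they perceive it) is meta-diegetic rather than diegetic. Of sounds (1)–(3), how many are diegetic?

(1) is non-diegetic: sound married to a title/caption — outside the diegesis by definition.
(2) an in-world source (a generator); characters could hear it → diegetic.
(3) is non-diegetic: it's a sound-design accent with no in-world source; no one in the scene can hear it.
Diegetic: (2) — that's 1.

1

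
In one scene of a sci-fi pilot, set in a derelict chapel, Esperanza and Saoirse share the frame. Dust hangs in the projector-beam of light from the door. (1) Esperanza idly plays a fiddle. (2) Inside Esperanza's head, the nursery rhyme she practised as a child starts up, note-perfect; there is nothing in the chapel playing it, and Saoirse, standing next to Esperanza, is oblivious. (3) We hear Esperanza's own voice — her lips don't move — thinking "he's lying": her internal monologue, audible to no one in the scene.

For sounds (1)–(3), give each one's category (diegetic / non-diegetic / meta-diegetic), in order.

diegetic, meta-diegetic, meta-diegetic

(1) is diegetic: Esperanza is producing the music live, in the story world.
(2) it lives in Esperanza's subjectivity, not in the chapel → meta-diegetic.
(3) Esperanza's thought-voice: a private mental sound no other character can hear → meta-diegetic.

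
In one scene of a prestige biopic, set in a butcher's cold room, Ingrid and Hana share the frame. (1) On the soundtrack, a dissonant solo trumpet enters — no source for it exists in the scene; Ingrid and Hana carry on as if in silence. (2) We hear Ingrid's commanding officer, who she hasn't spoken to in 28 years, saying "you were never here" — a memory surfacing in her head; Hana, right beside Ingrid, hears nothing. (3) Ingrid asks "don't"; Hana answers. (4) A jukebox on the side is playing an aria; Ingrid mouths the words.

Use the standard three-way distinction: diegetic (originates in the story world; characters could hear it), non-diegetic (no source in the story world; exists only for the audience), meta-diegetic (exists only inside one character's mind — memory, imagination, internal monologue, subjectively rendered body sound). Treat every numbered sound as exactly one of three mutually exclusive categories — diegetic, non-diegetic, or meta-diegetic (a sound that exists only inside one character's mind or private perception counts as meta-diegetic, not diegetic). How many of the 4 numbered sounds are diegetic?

Sound (1): it has no source in the story world and no character can hear it — it's underscore, so non-diegetic.
Sound (2): the voice is a memory playing only inside Ingrid's mind; Hana can't hear it, so meta-diegetic.
(3) is diegetic: Ingrid is a character speaking aloud in the scene.
(4) is diegetic: the music comes from an on-screen device that Ingrid responds to.
So 2 of the 4 are diegetic: (3), (4).

2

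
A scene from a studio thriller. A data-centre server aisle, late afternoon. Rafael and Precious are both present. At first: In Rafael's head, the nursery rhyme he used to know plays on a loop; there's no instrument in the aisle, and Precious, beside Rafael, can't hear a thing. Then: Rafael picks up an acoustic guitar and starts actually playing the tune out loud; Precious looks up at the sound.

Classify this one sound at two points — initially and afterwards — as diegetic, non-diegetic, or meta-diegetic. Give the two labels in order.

meta-diegetic, diegetic

Initially: the tune exists only as Rafael's private memory; Precious can't hear it → meta-diegetic.
Afterwards: Rafael is now producing it live on an acoustic guitar, in the room, and Precious hears it → diegetic.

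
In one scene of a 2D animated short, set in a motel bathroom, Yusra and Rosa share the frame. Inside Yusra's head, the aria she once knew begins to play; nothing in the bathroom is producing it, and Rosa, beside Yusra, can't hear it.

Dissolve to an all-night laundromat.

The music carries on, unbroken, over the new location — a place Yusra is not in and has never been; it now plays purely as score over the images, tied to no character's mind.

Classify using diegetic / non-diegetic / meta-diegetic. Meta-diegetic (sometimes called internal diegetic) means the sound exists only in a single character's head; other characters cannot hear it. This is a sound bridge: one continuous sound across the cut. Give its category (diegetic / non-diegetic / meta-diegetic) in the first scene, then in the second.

meta-diegetic, non-diegetic

Scene one: the music exists only inside Yusra's mind; Rosa can't hear it → meta-diegetic.
Scene two: it's detached from Yusra entirely and plays over unrelated images with no in-world source — conventional underscore → non-diegetic.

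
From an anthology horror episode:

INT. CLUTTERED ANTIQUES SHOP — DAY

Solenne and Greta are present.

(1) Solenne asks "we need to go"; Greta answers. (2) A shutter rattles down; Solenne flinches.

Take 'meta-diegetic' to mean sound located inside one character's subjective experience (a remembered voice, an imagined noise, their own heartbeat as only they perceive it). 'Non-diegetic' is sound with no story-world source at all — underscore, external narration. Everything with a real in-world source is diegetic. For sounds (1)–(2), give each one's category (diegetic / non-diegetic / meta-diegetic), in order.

(1) on-screen dialogue — Solenne speaks and Greta is there to hear → diegetic.
Sound (2): an in-world source (a shutter); characters could hear it, so diegetic.

diegetic, diegetic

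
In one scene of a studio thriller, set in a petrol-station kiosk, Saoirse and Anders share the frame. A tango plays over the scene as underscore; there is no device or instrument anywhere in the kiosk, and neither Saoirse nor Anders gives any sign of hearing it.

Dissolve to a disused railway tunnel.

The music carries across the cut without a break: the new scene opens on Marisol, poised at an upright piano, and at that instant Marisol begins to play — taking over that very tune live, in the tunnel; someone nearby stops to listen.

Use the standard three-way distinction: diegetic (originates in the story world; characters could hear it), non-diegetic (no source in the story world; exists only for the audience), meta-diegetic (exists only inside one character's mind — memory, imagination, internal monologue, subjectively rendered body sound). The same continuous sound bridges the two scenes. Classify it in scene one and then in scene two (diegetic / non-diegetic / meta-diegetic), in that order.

Scene one: there's no in-world source anywhere and no character hears it — underscore for the audience only → non-diegetic.
Scene two: from the moment Marisol starts playing, the tune is being performed on an upright piano inside the story world and another character hears it → diegetic.

non-diegetic, diegetic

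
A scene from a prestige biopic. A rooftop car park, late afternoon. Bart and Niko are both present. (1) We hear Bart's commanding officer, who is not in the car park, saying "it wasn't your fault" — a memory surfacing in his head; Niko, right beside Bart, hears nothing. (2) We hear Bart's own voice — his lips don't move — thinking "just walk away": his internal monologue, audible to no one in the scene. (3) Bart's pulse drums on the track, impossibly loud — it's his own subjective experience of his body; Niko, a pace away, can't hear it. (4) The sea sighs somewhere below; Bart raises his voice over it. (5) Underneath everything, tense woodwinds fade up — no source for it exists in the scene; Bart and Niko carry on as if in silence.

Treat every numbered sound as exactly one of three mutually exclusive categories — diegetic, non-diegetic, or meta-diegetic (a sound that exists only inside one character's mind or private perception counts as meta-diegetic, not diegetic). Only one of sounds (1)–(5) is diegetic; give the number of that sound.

4

Sound (1): it's Bart's recollection rendered as sound; the other character can't hear it, so meta-diegetic.
(2) Bart's thought-voice: a private mental sound no other character can hear → meta-diegetic.
Sound (3): point-of-audition from inside Bart's body; not a sound in the room, so meta-diegetic.
(4) is diegetic: the sea is part of the location's real environment.
Sound (5): nothing in the car park produces it and the characters don't hear it — pure soundtrack, so non-diegetic.
Only (4) is diegetic.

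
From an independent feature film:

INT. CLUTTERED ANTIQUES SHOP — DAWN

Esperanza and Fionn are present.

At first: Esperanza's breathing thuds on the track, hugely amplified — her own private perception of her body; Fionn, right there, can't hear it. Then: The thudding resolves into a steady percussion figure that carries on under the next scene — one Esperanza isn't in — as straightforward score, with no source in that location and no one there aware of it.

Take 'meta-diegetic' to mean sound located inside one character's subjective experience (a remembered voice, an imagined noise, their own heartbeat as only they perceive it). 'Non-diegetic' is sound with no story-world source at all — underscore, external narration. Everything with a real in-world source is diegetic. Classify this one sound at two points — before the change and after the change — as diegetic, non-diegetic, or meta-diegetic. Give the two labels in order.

meta-diegetic, non-diegetic

Before the change: it's Esperanza's subjective body sound, inaudible to Fionn → meta-diegetic.
After the change: detached from Esperanza and playing as sourceless score over a scene she isn't in — for the audience only → non-diegetic.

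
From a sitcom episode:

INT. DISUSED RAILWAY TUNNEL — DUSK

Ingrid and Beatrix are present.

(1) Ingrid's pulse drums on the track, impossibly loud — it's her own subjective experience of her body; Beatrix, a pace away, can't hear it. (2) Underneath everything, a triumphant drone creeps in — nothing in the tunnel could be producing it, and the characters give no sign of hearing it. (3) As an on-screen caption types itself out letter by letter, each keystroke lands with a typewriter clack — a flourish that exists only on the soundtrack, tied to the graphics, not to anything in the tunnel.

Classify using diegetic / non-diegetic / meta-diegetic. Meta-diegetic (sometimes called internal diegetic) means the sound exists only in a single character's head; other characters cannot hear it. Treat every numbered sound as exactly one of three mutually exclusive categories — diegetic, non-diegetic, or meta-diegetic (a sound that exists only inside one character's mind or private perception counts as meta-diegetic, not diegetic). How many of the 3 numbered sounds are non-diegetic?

Sound (1): point-of-audition from inside Ingrid's body; not a sound in the room, so meta-diegetic.
(2) nothing in the tunnel produces it and the characters don't hear it — pure soundtrack → non-diegetic.
(3) is non-diegetic: sound married to a title/caption — outside the diegesis by definition.
Non-diegetic: (2), (3) — that's 2.

2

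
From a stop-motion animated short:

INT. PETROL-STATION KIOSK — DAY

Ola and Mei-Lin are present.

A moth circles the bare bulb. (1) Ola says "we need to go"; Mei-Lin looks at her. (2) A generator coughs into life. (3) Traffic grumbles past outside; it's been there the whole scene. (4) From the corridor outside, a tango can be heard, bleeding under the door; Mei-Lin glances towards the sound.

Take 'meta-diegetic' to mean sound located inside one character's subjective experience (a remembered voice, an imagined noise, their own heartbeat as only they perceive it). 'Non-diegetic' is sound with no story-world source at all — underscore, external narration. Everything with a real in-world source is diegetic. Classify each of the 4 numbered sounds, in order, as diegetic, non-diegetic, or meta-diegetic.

(1) is diegetic: Ola is a character speaking aloud in the scene.
Sound (2): the sound comes from a generator physically present in the location, so diegetic.
(3) is diegetic: it's the actual ambient sound of the location.
(4) off-screen diegetic: the source is out of frame but still in the story's space → diegetic.

diegetic, diegetic, diegetic, diegetic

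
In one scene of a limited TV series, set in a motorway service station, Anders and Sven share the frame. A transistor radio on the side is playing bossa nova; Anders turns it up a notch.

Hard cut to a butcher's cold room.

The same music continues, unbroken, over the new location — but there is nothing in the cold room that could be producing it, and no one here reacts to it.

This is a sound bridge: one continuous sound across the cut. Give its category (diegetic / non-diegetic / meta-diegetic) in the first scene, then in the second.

Scene one: a transistor radio is an on-screen source and Anders reacts to it → diegetic.
Scene two: there is no source in the cold room and no one hears it — it's now underscore → non-diegetic.

diegetic, non-diegetic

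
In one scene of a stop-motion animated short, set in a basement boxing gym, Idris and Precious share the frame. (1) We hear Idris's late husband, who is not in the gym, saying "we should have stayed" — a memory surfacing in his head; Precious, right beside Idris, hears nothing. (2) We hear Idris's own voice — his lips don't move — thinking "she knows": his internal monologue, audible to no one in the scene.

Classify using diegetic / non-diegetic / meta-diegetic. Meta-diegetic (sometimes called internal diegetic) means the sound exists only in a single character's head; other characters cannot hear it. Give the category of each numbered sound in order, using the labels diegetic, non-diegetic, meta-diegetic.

meta-diegetic, meta-diegetic

(1) the voice is a memory playing only inside Idris's mind; Precious can't hear it → meta-diegetic.
Sound (2): it's Idris's unspoken thought, heard only by the audience via his subjectivity, so meta-diegetic.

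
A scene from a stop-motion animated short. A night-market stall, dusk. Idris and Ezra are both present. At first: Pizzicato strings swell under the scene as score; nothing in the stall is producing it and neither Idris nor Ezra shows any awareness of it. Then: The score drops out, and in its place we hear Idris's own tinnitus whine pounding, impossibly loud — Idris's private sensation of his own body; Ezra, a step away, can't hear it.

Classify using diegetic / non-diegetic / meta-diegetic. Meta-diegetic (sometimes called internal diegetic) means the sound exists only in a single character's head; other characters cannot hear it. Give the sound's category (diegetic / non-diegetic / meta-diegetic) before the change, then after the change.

non-diegetic, meta-diegetic

Before the change: underscore with no in-world source, inaudible to the characters → non-diegetic.
After the change: the body sound is Idris's subjective perception alone — Ezra can't hear it → meta-diegetic.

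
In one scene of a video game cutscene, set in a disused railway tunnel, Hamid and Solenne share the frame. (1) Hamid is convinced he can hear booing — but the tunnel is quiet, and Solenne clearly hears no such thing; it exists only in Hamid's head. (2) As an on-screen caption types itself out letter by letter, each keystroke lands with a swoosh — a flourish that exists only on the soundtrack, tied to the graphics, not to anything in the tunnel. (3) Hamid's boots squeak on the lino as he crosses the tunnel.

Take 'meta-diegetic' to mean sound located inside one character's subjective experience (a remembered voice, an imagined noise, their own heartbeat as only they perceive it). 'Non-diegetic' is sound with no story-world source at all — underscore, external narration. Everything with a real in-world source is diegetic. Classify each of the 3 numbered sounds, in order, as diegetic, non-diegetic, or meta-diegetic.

(1) is meta-diegetic: Hamid alone 'hears' it — an imagined sound, not present in the space.
(2) is non-diegetic: sound married to a title/caption — outside the diegesis by definition.
Sound (3): a character's body making contact with the set — an in-world sound, so diegetic.

meta-diegetic, non-diegetic, diegetic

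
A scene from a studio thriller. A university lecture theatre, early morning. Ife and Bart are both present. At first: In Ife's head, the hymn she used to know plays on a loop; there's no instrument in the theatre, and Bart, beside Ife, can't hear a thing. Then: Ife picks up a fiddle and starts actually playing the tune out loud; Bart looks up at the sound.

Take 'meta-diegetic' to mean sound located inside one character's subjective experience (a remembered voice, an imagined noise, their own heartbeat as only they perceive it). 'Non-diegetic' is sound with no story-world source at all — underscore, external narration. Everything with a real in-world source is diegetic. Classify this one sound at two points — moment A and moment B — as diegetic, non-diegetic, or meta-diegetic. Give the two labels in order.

Moment A: the tune exists only as Ife's private memory; Bart can't hear it → meta-diegetic.
Moment B: Ife is now producing it live on a fiddle, in the room, and Bart hears it → diegetic.

meta-diegetic, diegetic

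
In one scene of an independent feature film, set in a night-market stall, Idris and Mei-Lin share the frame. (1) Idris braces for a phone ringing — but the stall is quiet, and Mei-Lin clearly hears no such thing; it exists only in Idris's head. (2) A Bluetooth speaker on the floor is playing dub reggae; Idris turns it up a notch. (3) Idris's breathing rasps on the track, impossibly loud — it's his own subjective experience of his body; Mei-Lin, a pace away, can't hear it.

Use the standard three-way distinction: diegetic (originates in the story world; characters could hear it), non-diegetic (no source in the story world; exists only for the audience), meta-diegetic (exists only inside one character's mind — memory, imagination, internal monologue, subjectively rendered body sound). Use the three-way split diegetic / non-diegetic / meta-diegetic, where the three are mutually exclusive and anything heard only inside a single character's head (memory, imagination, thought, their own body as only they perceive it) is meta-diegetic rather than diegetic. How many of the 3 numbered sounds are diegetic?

1

Sound (1): subjective to Idris: the stall is silent and Mei-Lin hears nothing, so meta-diegetic.
(2) a Bluetooth speaker is a physical source in the scene and Idris reacts to it → diegetic.
(3) a subjective body sound — Idris's private perception, inaudible to Mei-Lin → meta-diegetic.
Diegetic: (2) — that's 1.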